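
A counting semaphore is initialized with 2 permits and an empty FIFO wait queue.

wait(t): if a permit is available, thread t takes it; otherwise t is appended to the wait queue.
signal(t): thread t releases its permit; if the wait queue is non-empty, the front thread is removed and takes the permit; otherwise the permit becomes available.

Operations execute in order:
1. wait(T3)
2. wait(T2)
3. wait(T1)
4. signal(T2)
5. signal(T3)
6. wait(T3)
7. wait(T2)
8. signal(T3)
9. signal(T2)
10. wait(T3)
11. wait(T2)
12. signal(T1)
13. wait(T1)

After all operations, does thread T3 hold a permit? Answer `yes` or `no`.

Step 1: wait(T3) -> count=1 queue=[] holders={T3}
Step 2: wait(T2) -> count=0 queue=[] holders={T2,T3}
Step 3: wait(T1) -> count=0 queue=[T1] holders={T2,T3}
Step 4: signal(T2) -> count=0 queue=[] holders={T1,T3}
Step 5: signal(T3) -> count=1 queue=[] holders={T1}
Step 6: wait(T3) -> count=0 queue=[] holders={T1,T3}
Step 7: wait(T2) -> count=0 queue=[T2] holders={T1,T3}
Step 8: signal(T3) -> count=0 queue=[] holders={T1,T2}
Step 9: signal(T2) -> count=1 queue=[] holders={T1}
Step 10: wait(T3) -> count=0 queue=[] holders={T1,T3}
Step 11: wait(T2) -> count=0 queue=[T2] holders={T1,T3}
Step 12: signal(T1) -> count=0 queue=[] holders={T2,T3}
Step 13: wait(T1) -> count=0 queue=[T1] holders={T2,T3}
Final holders: {T2,T3} -> T3 in holders

Answer: yes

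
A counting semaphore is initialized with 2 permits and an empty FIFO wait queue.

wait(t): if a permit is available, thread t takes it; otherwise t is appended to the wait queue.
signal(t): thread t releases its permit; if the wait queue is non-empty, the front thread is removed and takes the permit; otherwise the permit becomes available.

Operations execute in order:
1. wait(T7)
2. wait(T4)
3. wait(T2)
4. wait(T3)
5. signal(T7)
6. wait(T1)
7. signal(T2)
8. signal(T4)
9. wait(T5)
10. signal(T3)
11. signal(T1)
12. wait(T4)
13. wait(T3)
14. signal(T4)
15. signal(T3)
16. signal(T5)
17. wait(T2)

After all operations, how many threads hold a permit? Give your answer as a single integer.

Answer: 1

Derivation:
Step 1: wait(T7) -> count=1 queue=[] holders={T7}
Step 2: wait(T4) -> count=0 queue=[] holders={T4,T7}
Step 3: wait(T2) -> count=0 queue=[T2] holders={T4,T7}
Step 4: wait(T3) -> count=0 queue=[T2,T3] holders={T4,T7}
Step 5: signal(T7) -> count=0 queue=[T3] holders={T2,T4}
Step 6: wait(T1) -> count=0 queue=[T3,T1] holders={T2,T4}
Step 7: signal(T2) -> count=0 queue=[T1] holders={T3,T4}
Step 8: signal(T4) -> count=0 queue=[] holders={T1,T3}
Step 9: wait(T5) -> count=0 queue=[T5] holders={T1,T3}
Step 10: signal(T3) -> count=0 queue=[] holders={T1,T5}
Step 11: signal(T1) -> count=1 queue=[] holders={T5}
Step 12: wait(T4) -> count=0 queue=[] holders={T4,T5}
Step 13: wait(T3) -> count=0 queue=[T3] holders={T4,T5}
Step 14: signal(T4) -> count=0 queue=[] holders={T3,T5}
Step 15: signal(T3) -> count=1 queue=[] holders={T5}
Step 16: signal(T5) -> count=2 queue=[] holders={none}
Step 17: wait(T2) -> count=1 queue=[] holders={T2}
Final holders: {T2} -> 1 thread(s)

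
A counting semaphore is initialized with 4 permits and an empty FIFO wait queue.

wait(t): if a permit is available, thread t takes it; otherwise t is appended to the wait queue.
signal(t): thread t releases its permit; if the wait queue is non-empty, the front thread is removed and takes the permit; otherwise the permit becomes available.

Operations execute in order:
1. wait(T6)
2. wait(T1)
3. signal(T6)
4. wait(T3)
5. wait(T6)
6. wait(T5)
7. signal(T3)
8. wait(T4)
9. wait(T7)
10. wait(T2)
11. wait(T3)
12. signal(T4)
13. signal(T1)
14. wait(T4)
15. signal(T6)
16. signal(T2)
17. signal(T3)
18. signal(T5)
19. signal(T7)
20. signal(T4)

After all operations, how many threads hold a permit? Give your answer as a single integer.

Answer: 0

Derivation:
Step 1: wait(T6) -> count=3 queue=[] holders={T6}
Step 2: wait(T1) -> count=2 queue=[] holders={T1,T6}
Step 3: signal(T6) -> count=3 queue=[] holders={T1}
Step 4: wait(T3) -> count=2 queue=[] holders={T1,T3}
Step 5: wait(T6) -> count=1 queue=[] holders={T1,T3,T6}
Step 6: wait(T5) -> count=0 queue=[] holders={T1,T3,T5,T6}
Step 7: signal(T3) -> count=1 queue=[] holders={T1,T5,T6}
Step 8: wait(T4) -> count=0 queue=[] holders={T1,T4,T5,T6}
Step 9: wait(T7) -> count=0 queue=[T7] holders={T1,T4,T5,T6}
Step 10: wait(T2) -> count=0 queue=[T7,T2] holders={T1,T4,T5,T6}
Step 11: wait(T3) -> count=0 queue=[T7,T2,T3] holders={T1,T4,T5,T6}
Step 12: signal(T4) -> count=0 queue=[T2,T3] holders={T1,T5,T6,T7}
Step 13: signal(T1) -> count=0 queue=[T3] holders={T2,T5,T6,T7}
Step 14: wait(T4) -> count=0 queue=[T3,T4] holders={T2,T5,T6,T7}
Step 15: signal(T6) -> count=0 queue=[T4] holders={T2,T3,T5,T7}
Step 16: signal(T2) -> count=0 queue=[] holders={T3,T4,T5,T7}
Step 17: signal(T3) -> count=1 queue=[] holders={T4,T5,T7}
Step 18: signal(T5) -> count=2 queue=[] holders={T4,T7}
Step 19: signal(T7) -> count=3 queue=[] holders={T4}
Step 20: signal(T4) -> count=4 queue=[] holders={none}
Final holders: {none} -> 0 thread(s)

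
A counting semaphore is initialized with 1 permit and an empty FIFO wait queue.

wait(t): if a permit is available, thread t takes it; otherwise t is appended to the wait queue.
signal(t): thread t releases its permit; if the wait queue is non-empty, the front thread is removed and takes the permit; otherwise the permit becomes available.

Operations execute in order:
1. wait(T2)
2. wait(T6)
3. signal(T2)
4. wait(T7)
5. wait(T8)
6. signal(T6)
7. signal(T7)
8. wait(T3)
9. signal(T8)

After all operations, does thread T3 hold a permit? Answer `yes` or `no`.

Step 1: wait(T2) -> count=0 queue=[] holders={T2}
Step 2: wait(T6) -> count=0 queue=[T6] holders={T2}
Step 3: signal(T2) -> count=0 queue=[] holders={T6}
Step 4: wait(T7) -> count=0 queue=[T7] holders={T6}
Step 5: wait(T8) -> count=0 queue=[T7,T8] holders={T6}
Step 6: signal(T6) -> count=0 queue=[T8] holders={T7}
Step 7: signal(T7) -> count=0 queue=[] holders={T8}
Step 8: wait(T3) -> count=0 queue=[T3] holders={T8}
Step 9: signal(T8) -> count=0 queue=[] holders={T3}
Final holders: {T3} -> T3 in holders

Answer: yes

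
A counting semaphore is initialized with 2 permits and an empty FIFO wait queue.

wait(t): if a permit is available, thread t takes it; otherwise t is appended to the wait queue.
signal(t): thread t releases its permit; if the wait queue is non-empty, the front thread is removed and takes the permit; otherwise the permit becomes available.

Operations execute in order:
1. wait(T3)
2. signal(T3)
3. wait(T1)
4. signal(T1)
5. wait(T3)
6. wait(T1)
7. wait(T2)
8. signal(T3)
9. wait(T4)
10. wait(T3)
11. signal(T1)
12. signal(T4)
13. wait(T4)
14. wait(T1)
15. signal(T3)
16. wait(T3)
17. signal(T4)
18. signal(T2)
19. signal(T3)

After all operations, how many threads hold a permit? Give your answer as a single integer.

Answer: 1

Derivation:
Step 1: wait(T3) -> count=1 queue=[] holders={T3}
Step 2: signal(T3) -> count=2 queue=[] holders={none}
Step 3: wait(T1) -> count=1 queue=[] holders={T1}
Step 4: signal(T1) -> count=2 queue=[] holders={none}
Step 5: wait(T3) -> count=1 queue=[] holders={T3}
Step 6: wait(T1) -> count=0 queue=[] holders={T1,T3}
Step 7: wait(T2) -> count=0 queue=[T2] holders={T1,T3}
Step 8: signal(T3) -> count=0 queue=[] holders={T1,T2}
Step 9: wait(T4) -> count=0 queue=[T4] holders={T1,T2}
Step 10: wait(T3) -> count=0 queue=[T4,T3] holders={T1,T2}
Step 11: signal(T1) -> count=0 queue=[T3] holders={T2,T4}
Step 12: signal(T4) -> count=0 queue=[] holders={T2,T3}
Step 13: wait(T4) -> count=0 queue=[T4] holders={T2,T3}
Step 14: wait(T1) -> count=0 queue=[T4,T1] holders={T2,T3}
Step 15: signal(T3) -> count=0 queue=[T1] holders={T2,T4}
Step 16: wait(T3) -> count=0 queue=[T1,T3] holders={T2,T4}
Step 17: signal(T4) -> count=0 queue=[T3] holders={T1,T2}
Step 18: signal(T2) -> count=0 queue=[] holders={T1,T3}
Step 19: signal(T3) -> count=1 queue=[] holders={T1}
Final holders: {T1} -> 1 thread(s)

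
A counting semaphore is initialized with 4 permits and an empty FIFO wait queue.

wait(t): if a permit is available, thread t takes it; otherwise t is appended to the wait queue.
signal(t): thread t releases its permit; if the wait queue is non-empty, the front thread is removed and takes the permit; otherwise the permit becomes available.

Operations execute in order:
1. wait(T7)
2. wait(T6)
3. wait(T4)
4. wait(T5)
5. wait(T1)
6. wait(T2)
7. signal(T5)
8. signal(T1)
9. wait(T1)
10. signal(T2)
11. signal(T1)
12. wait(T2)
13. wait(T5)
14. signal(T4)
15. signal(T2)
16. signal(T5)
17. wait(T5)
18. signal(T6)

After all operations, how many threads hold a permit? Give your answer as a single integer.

Step 1: wait(T7) -> count=3 queue=[] holders={T7}
Step 2: wait(T6) -> count=2 queue=[] holders={T6,T7}
Step 3: wait(T4) -> count=1 queue=[] holders={T4,T6,T7}
Step 4: wait(T5) -> count=0 queue=[] holders={T4,T5,T6,T7}
Step 5: wait(T1) -> count=0 queue=[T1] holders={T4,T5,T6,T7}
Step 6: wait(T2) -> count=0 queue=[T1,T2] holders={T4,T5,T6,T7}
Step 7: signal(T5) -> count=0 queue=[T2] holders={T1,T4,T6,T7}
Step 8: signal(T1) -> count=0 queue=[] holders={T2,T4,T6,T7}
Step 9: wait(T1) -> count=0 queue=[T1] holders={T2,T4,T6,T7}
Step 10: signal(T2) -> count=0 queue=[] holders={T1,T4,T6,T7}
Step 11: signal(T1) -> count=1 queue=[] holders={T4,T6,T7}
Step 12: wait(T2) -> count=0 queue=[] holders={T2,T4,T6,T7}
Step 13: wait(T5) -> count=0 queue=[T5] holders={T2,T4,T6,T7}
Step 14: signal(T4) -> count=0 queue=[] holders={T2,T5,T6,T7}
Step 15: signal(T2) -> count=1 queue=[] holders={T5,T6,T7}
Step 16: signal(T5) -> count=2 queue=[] holders={T6,T7}
Step 17: wait(T5) -> count=1 queue=[] holders={T5,T6,T7}
Step 18: signal(T6) -> count=2 queue=[] holders={T5,T7}
Final holders: {T5,T7} -> 2 thread(s)

Answer: 2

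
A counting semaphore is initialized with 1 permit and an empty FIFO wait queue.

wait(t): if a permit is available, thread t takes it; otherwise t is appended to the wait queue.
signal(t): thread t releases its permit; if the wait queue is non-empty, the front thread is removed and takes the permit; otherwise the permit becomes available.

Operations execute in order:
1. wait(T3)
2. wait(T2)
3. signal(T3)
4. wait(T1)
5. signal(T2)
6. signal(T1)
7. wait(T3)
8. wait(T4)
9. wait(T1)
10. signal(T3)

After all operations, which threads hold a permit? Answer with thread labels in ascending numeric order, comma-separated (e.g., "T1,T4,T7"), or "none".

Answer: T4

Derivation:
Step 1: wait(T3) -> count=0 queue=[] holders={T3}
Step 2: wait(T2) -> count=0 queue=[T2] holders={T3}
Step 3: signal(T3) -> count=0 queue=[] holders={T2}
Step 4: wait(T1) -> count=0 queue=[T1] holders={T2}
Step 5: signal(T2) -> count=0 queue=[] holders={T1}
Step 6: signal(T1) -> count=1 queue=[] holders={none}
Step 7: wait(T3) -> count=0 queue=[] holders={T3}
Step 8: wait(T4) -> count=0 queue=[T4] holders={T3}
Step 9: wait(T1) -> count=0 queue=[T4,T1] holders={T3}
Step 10: signal(T3) -> count=0 queue=[T1] holders={T4}
Final holders: T4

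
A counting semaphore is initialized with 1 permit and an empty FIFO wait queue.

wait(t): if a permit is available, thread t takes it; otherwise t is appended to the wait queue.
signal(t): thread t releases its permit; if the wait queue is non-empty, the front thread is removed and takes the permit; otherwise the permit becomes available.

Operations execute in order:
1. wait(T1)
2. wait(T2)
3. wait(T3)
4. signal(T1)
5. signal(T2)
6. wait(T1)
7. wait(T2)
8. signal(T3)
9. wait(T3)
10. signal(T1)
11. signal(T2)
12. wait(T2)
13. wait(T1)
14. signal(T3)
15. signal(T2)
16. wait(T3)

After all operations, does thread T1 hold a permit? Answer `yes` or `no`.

Step 1: wait(T1) -> count=0 queue=[] holders={T1}
Step 2: wait(T2) -> count=0 queue=[T2] holders={T1}
Step 3: wait(T3) -> count=0 queue=[T2,T3] holders={T1}
Step 4: signal(T1) -> count=0 queue=[T3] holders={T2}
Step 5: signal(T2) -> count=0 queue=[] holders={T3}
Step 6: wait(T1) -> count=0 queue=[T1] holders={T3}
Step 7: wait(T2) -> count=0 queue=[T1,T2] holders={T3}
Step 8: signal(T3) -> count=0 queue=[T2] holders={T1}
Step 9: wait(T3) -> count=0 queue=[T2,T3] holders={T1}
Step 10: signal(T1) -> count=0 queue=[T3] holders={T2}
Step 11: signal(T2) -> count=0 queue=[] holders={T3}
Step 12: wait(T2) -> count=0 queue=[T2] holders={T3}
Step 13: wait(T1) -> count=0 queue=[T2,T1] holders={T3}
Step 14: signal(T3) -> count=0 queue=[T1] holders={T2}
Step 15: signal(T2) -> count=0 queue=[] holders={T1}
Step 16: wait(T3) -> count=0 queue=[T3] holders={T1}
Final holders: {T1} -> T1 in holders

Answer: yes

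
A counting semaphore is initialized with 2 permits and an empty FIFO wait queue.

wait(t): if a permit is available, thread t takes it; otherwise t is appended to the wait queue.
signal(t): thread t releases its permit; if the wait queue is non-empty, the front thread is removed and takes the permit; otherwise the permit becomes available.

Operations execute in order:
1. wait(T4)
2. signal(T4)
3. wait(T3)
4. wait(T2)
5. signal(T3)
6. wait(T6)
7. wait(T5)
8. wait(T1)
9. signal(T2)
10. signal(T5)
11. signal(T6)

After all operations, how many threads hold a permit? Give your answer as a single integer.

Step 1: wait(T4) -> count=1 queue=[] holders={T4}
Step 2: signal(T4) -> count=2 queue=[] holders={none}
Step 3: wait(T3) -> count=1 queue=[] holders={T3}
Step 4: wait(T2) -> count=0 queue=[] holders={T2,T3}
Step 5: signal(T3) -> count=1 queue=[] holders={T2}
Step 6: wait(T6) -> count=0 queue=[] holders={T2,T6}
Step 7: wait(T5) -> count=0 queue=[T5] holders={T2,T6}
Step 8: wait(T1) -> count=0 queue=[T5,T1] holders={T2,T6}
Step 9: signal(T2) -> count=0 queue=[T1] holders={T5,T6}
Step 10: signal(T5) -> count=0 queue=[] holders={T1,T6}
Step 11: signal(T6) -> count=1 queue=[] holders={T1}
Final holders: {T1} -> 1 thread(s)

Answer: 1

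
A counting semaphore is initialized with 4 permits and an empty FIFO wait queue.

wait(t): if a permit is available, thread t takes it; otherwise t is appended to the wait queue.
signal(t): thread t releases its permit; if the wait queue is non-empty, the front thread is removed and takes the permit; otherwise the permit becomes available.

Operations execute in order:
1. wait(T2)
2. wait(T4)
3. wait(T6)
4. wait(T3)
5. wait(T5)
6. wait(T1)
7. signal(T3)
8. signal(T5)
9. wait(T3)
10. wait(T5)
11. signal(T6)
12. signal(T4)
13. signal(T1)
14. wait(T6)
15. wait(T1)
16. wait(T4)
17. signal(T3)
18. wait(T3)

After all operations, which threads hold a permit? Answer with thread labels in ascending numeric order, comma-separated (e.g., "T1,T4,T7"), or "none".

Step 1: wait(T2) -> count=3 queue=[] holders={T2}
Step 2: wait(T4) -> count=2 queue=[] holders={T2,T4}
Step 3: wait(T6) -> count=1 queue=[] holders={T2,T4,T6}
Step 4: wait(T3) -> count=0 queue=[] holders={T2,T3,T4,T6}
Step 5: wait(T5) -> count=0 queue=[T5] holders={T2,T3,T4,T6}
Step 6: wait(T1) -> count=0 queue=[T5,T1] holders={T2,T3,T4,T6}
Step 7: signal(T3) -> count=0 queue=[T1] holders={T2,T4,T5,T6}
Step 8: signal(T5) -> count=0 queue=[] holders={T1,T2,T4,T6}
Step 9: wait(T3) -> count=0 queue=[T3] holders={T1,T2,T4,T6}
Step 10: wait(T5) -> count=0 queue=[T3,T5] holders={T1,T2,T4,T6}
Step 11: signal(T6) -> count=0 queue=[T5] holders={T1,T2,T3,T4}
Step 12: signal(T4) -> count=0 queue=[] holders={T1,T2,T3,T5}
Step 13: signal(T1) -> count=1 queue=[] holders={T2,T3,T5}
Step 14: wait(T6) -> count=0 queue=[] holders={T2,T3,T5,T6}
Step 15: wait(T1) -> count=0 queue=[T1] holders={T2,T3,T5,T6}
Step 16: wait(T4) -> count=0 queue=[T1,T4] holders={T2,T3,T5,T6}
Step 17: signal(T3) -> count=0 queue=[T4] holders={T1,T2,T5,T6}
Step 18: wait(T3) -> count=0 queue=[T4,T3] holders={T1,T2,T5,T6}
Final holders: T1,T2,T5,T6

Answer: T1,T2,T5,T6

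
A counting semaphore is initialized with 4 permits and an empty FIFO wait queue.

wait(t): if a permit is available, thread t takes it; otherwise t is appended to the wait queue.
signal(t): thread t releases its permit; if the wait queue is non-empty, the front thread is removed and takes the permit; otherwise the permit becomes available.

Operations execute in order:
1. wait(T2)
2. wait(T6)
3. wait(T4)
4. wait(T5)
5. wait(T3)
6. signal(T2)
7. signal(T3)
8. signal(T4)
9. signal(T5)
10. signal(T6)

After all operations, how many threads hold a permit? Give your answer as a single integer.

Answer: 0

Derivation:
Step 1: wait(T2) -> count=3 queue=[] holders={T2}
Step 2: wait(T6) -> count=2 queue=[] holders={T2,T6}
Step 3: wait(T4) -> count=1 queue=[] holders={T2,T4,T6}
Step 4: wait(T5) -> count=0 queue=[] holders={T2,T4,T5,T6}
Step 5: wait(T3) -> count=0 queue=[T3] holders={T2,T4,T5,T6}
Step 6: signal(T2) -> count=0 queue=[] holders={T3,T4,T5,T6}
Step 7: signal(T3) -> count=1 queue=[] holders={T4,T5,T6}
Step 8: signal(T4) -> count=2 queue=[] holders={T5,T6}
Step 9: signal(T5) -> count=3 queue=[] holders={T6}
Step 10: signal(T6) -> count=4 queue=[] holders={none}
Final holders: {none} -> 0 thread(s)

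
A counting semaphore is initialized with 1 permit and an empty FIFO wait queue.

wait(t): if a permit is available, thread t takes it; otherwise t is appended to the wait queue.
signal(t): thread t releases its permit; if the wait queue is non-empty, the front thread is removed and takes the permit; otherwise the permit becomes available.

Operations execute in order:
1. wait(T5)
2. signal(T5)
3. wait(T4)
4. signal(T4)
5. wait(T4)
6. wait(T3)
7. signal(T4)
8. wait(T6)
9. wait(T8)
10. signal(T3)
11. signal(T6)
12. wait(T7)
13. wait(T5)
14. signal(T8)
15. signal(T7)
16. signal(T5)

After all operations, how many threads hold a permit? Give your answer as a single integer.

Answer: 0

Derivation:
Step 1: wait(T5) -> count=0 queue=[] holders={T5}
Step 2: signal(T5) -> count=1 queue=[] holders={none}
Step 3: wait(T4) -> count=0 queue=[] holders={T4}
Step 4: signal(T4) -> count=1 queue=[] holders={none}
Step 5: wait(T4) -> count=0 queue=[] holders={T4}
Step 6: wait(T3) -> count=0 queue=[T3] holders={T4}
Step 7: signal(T4) -> count=0 queue=[] holders={T3}
Step 8: wait(T6) -> count=0 queue=[T6] holders={T3}
Step 9: wait(T8) -> count=0 queue=[T6,T8] holders={T3}
Step 10: signal(T3) -> count=0 queue=[T8] holders={T6}
Step 11: signal(T6) -> count=0 queue=[] holders={T8}
Step 12: wait(T7) -> count=0 queue=[T7] holders={T8}
Step 13: wait(T5) -> count=0 queue=[T7,T5] holders={T8}
Step 14: signal(T8) -> count=0 queue=[T5] holders={T7}
Step 15: signal(T7) -> count=0 queue=[] holders={T5}
Step 16: signal(T5) -> count=1 queue=[] holders={none}
Final holders: {none} -> 0 thread(s)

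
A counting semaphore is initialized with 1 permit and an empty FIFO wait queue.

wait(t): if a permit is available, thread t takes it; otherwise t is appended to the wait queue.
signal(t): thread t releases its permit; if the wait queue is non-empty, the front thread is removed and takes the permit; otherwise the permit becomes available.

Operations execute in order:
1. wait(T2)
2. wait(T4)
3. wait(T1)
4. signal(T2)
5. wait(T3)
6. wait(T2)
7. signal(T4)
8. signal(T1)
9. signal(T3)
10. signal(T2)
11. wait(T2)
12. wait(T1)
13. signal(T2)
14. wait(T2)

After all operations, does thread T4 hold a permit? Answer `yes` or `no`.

Answer: no

Derivation:
Step 1: wait(T2) -> count=0 queue=[] holders={T2}
Step 2: wait(T4) -> count=0 queue=[T4] holders={T2}
Step 3: wait(T1) -> count=0 queue=[T4,T1] holders={T2}
Step 4: signal(T2) -> count=0 queue=[T1] holders={T4}
Step 5: wait(T3) -> count=0 queue=[T1,T3] holders={T4}
Step 6: wait(T2) -> count=0 queue=[T1,T3,T2] holders={T4}
Step 7: signal(T4) -> count=0 queue=[T3,T2] holders={T1}
Step 8: signal(T1) -> count=0 queue=[T2] holders={T3}
Step 9: signal(T3) -> count=0 queue=[] holders={T2}
Step 10: signal(T2) -> count=1 queue=[] holders={none}
Step 11: wait(T2) -> count=0 queue=[] holders={T2}
Step 12: wait(T1) -> count=0 queue=[T1] holders={T2}
Step 13: signal(T2) -> count=0 queue=[] holders={T1}
Step 14: wait(T2) -> count=0 queue=[T2] holders={T1}
Final holders: {T1} -> T4 not in holders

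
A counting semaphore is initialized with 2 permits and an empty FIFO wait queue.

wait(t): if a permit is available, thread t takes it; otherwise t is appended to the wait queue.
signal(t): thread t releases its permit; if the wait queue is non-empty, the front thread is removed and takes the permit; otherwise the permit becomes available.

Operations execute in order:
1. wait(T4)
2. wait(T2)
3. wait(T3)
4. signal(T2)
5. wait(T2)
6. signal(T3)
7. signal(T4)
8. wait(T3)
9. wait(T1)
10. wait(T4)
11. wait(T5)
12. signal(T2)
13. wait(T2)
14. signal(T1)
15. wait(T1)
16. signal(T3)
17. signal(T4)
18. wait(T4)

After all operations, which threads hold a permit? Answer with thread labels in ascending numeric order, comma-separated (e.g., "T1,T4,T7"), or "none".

Answer: T2,T5

Derivation:
Step 1: wait(T4) -> count=1 queue=[] holders={T4}
Step 2: wait(T2) -> count=0 queue=[] holders={T2,T4}
Step 3: wait(T3) -> count=0 queue=[T3] holders={T2,T4}
Step 4: signal(T2) -> count=0 queue=[] holders={T3,T4}
Step 5: wait(T2) -> count=0 queue=[T2] holders={T3,T4}
Step 6: signal(T3) -> count=0 queue=[] holders={T2,T4}
Step 7: signal(T4) -> count=1 queue=[] holders={T2}
Step 8: wait(T3) -> count=0 queue=[] holders={T2,T3}
Step 9: wait(T1) -> count=0 queue=[T1] holders={T2,T3}
Step 10: wait(T4) -> count=0 queue=[T1,T4] holders={T2,T3}
Step 11: wait(T5) -> count=0 queue=[T1,T4,T5] holders={T2,T3}
Step 12: signal(T2) -> count=0 queue=[T4,T5] holders={T1,T3}
Step 13: wait(T2) -> count=0 queue=[T4,T5,T2] holders={T1,T3}
Step 14: signal(T1) -> count=0 queue=[T5,T2] holders={T3,T4}
Step 15: wait(T1) -> count=0 queue=[T5,T2,T1] holders={T3,T4}
Step 16: signal(T3) -> count=0 queue=[T2,T1] holders={T4,T5}
Step 17: signal(T4) -> count=0 queue=[T1] holders={T2,T5}
Step 18: wait(T4) -> count=0 queue=[T1,T4] holders={T2,T5}
Final holders: T2,T5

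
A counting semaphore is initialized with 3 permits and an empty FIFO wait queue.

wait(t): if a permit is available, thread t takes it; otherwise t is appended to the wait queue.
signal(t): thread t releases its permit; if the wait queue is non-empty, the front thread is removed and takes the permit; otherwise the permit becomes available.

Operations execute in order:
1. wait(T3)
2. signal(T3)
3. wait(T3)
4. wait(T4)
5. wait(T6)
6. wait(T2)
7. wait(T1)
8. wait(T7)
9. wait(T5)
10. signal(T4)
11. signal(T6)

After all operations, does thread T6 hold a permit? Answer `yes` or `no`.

Answer: no

Derivation:
Step 1: wait(T3) -> count=2 queue=[] holders={T3}
Step 2: signal(T3) -> count=3 queue=[] holders={none}
Step 3: wait(T3) -> count=2 queue=[] holders={T3}
Step 4: wait(T4) -> count=1 queue=[] holders={T3,T4}
Step 5: wait(T6) -> count=0 queue=[] holders={T3,T4,T6}
Step 6: wait(T2) -> count=0 queue=[T2] holders={T3,T4,T6}
Step 7: wait(T1) -> count=0 queue=[T2,T1] holders={T3,T4,T6}
Step 8: wait(T7) -> count=0 queue=[T2,T1,T7] holders={T3,T4,T6}
Step 9: wait(T5) -> count=0 queue=[T2,T1,T7,T5] holders={T3,T4,T6}
Step 10: signal(T4) -> count=0 queue=[T1,T7,T5] holders={T2,T3,T6}
Step 11: signal(T6) -> count=0 queue=[T7,T5] holders={T1,T2,T3}
Final holders: {T1,T2,T3} -> T6 not in holders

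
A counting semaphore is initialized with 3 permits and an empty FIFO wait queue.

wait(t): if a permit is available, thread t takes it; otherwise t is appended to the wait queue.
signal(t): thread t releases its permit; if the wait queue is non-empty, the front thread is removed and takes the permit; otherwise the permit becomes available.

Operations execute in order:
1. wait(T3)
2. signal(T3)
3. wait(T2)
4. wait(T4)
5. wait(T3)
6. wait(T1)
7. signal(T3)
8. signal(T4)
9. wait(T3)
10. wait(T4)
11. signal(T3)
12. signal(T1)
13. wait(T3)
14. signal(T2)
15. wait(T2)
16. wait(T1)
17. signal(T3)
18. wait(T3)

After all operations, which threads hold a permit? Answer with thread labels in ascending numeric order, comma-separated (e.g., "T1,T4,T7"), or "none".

Step 1: wait(T3) -> count=2 queue=[] holders={T3}
Step 2: signal(T3) -> count=3 queue=[] holders={none}
Step 3: wait(T2) -> count=2 queue=[] holders={T2}
Step 4: wait(T4) -> count=1 queue=[] holders={T2,T4}
Step 5: wait(T3) -> count=0 queue=[] holders={T2,T3,T4}
Step 6: wait(T1) -> count=0 queue=[T1] holders={T2,T3,T4}
Step 7: signal(T3) -> count=0 queue=[] holders={T1,T2,T4}
Step 8: signal(T4) -> count=1 queue=[] holders={T1,T2}
Step 9: wait(T3) -> count=0 queue=[] holders={T1,T2,T3}
Step 10: wait(T4) -> count=0 queue=[T4] holders={T1,T2,T3}
Step 11: signal(T3) -> count=0 queue=[] holders={T1,T2,T4}
Step 12: signal(T1) -> count=1 queue=[] holders={T2,T4}
Step 13: wait(T3) -> count=0 queue=[] holders={T2,T3,T4}
Step 14: signal(T2) -> count=1 queue=[] holders={T3,T4}
Step 15: wait(T2) -> count=0 queue=[] holders={T2,T3,T4}
Step 16: wait(T1) -> count=0 queue=[T1] holders={T2,T3,T4}
Step 17: signal(T3) -> count=0 queue=[] holders={T1,T2,T4}
Step 18: wait(T3) -> count=0 queue=[T3] holders={T1,T2,T4}
Final holders: T1,T2,T4

Answer: T1,T2,T4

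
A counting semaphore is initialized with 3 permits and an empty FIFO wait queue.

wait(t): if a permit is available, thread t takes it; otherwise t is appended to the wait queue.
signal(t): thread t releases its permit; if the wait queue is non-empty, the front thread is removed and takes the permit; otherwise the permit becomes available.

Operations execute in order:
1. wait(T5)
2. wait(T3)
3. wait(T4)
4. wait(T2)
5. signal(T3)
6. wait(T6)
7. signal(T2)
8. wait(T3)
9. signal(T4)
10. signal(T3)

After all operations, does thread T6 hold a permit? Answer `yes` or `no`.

Answer: yes

Derivation:
Step 1: wait(T5) -> count=2 queue=[] holders={T5}
Step 2: wait(T3) -> count=1 queue=[] holders={T3,T5}
Step 3: wait(T4) -> count=0 queue=[] holders={T3,T4,T5}
Step 4: wait(T2) -> count=0 queue=[T2] holders={T3,T4,T5}
Step 5: signal(T3) -> count=0 queue=[] holders={T2,T4,T5}
Step 6: wait(T6) -> count=0 queue=[T6] holders={T2,T4,T5}
Step 7: signal(T2) -> count=0 queue=[] holders={T4,T5,T6}
Step 8: wait(T3) -> count=0 queue=[T3] holders={T4,T5,T6}
Step 9: signal(T4) -> count=0 queue=[] holders={T3,T5,T6}
Step 10: signal(T3) -> count=1 queue=[] holders={T5,T6}
Final holders: {T5,T6} -> T6 in holders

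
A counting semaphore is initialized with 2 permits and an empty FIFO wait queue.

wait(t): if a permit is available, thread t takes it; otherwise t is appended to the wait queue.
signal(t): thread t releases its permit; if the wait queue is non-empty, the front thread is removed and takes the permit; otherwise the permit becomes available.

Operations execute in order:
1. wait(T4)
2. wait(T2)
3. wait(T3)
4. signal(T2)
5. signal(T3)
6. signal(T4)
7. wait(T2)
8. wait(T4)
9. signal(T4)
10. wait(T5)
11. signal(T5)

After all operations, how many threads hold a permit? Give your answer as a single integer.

Step 1: wait(T4) -> count=1 queue=[] holders={T4}
Step 2: wait(T2) -> count=0 queue=[] holders={T2,T4}
Step 3: wait(T3) -> count=0 queue=[T3] holders={T2,T4}
Step 4: signal(T2) -> count=0 queue=[] holders={T3,T4}
Step 5: signal(T3) -> count=1 queue=[] holders={T4}
Step 6: signal(T4) -> count=2 queue=[] holders={none}
Step 7: wait(T2) -> count=1 queue=[] holders={T2}
Step 8: wait(T4) -> count=0 queue=[] holders={T2,T4}
Step 9: signal(T4) -> count=1 queue=[] holders={T2}
Step 10: wait(T5) -> count=0 queue=[] holders={T2,T5}
Step 11: signal(T5) -> count=1 queue=[] holders={T2}
Final holders: {T2} -> 1 thread(s)

Answer: 1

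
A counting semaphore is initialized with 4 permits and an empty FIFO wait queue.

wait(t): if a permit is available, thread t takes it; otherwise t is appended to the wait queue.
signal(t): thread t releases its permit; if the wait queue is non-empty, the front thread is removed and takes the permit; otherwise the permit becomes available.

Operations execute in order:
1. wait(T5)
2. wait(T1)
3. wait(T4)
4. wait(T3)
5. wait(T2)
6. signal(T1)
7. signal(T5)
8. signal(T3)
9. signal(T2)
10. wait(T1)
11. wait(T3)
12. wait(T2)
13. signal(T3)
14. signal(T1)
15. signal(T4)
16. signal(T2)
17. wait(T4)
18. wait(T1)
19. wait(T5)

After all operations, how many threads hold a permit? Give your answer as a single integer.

Step 1: wait(T5) -> count=3 queue=[] holders={T5}
Step 2: wait(T1) -> count=2 queue=[] holders={T1,T5}
Step 3: wait(T4) -> count=1 queue=[] holders={T1,T4,T5}
Step 4: wait(T3) -> count=0 queue=[] holders={T1,T3,T4,T5}
Step 5: wait(T2) -> count=0 queue=[T2] holders={T1,T3,T4,T5}
Step 6: signal(T1) -> count=0 queue=[] holders={T2,T3,T4,T5}
Step 7: signal(T5) -> count=1 queue=[] holders={T2,T3,T4}
Step 8: signal(T3) -> count=2 queue=[] holders={T2,T4}
Step 9: signal(T2) -> count=3 queue=[] holders={T4}
Step 10: wait(T1) -> count=2 queue=[] holders={T1,T4}
Step 11: wait(T3) -> count=1 queue=[] holders={T1,T3,T4}
Step 12: wait(T2) -> count=0 queue=[] holders={T1,T2,T3,T4}
Step 13: signal(T3) -> count=1 queue=[] holders={T1,T2,T4}
Step 14: signal(T1) -> count=2 queue=[] holders={T2,T4}
Step 15: signal(T4) -> count=3 queue=[] holders={T2}
Step 16: signal(T2) -> count=4 queue=[] holders={none}
Step 17: wait(T4) -> count=3 queue=[] holders={T4}
Step 18: wait(T1) -> count=2 queue=[] holders={T1,T4}
Step 19: wait(T5) -> count=1 queue=[] holders={T1,T4,T5}
Final holders: {T1,T4,T5} -> 3 thread(s)

Answer: 3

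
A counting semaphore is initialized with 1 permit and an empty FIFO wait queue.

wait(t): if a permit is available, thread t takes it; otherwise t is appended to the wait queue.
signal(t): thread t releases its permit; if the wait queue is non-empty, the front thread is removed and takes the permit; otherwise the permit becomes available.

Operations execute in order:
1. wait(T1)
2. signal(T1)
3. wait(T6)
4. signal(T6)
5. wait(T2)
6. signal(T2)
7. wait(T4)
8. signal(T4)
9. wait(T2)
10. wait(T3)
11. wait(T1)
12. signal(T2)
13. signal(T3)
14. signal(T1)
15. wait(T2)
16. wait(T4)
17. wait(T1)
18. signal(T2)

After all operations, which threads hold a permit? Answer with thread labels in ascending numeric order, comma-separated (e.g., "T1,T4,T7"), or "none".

Step 1: wait(T1) -> count=0 queue=[] holders={T1}
Step 2: signal(T1) -> count=1 queue=[] holders={none}
Step 3: wait(T6) -> count=0 queue=[] holders={T6}
Step 4: signal(T6) -> count=1 queue=[] holders={none}
Step 5: wait(T2) -> count=0 queue=[] holders={T2}
Step 6: signal(T2) -> count=1 queue=[] holders={none}
Step 7: wait(T4) -> count=0 queue=[] holders={T4}
Step 8: signal(T4) -> count=1 queue=[] holders={none}
Step 9: wait(T2) -> count=0 queue=[] holders={T2}
Step 10: wait(T3) -> count=0 queue=[T3] holders={T2}
Step 11: wait(T1) -> count=0 queue=[T3,T1] holders={T2}
Step 12: signal(T2) -> count=0 queue=[T1] holders={T3}
Step 13: signal(T3) -> count=0 queue=[] holders={T1}
Step 14: signal(T1) -> count=1 queue=[] holders={none}
Step 15: wait(T2) -> count=0 queue=[] holders={T2}
Step 16: wait(T4) -> count=0 queue=[T4] holders={T2}
Step 17: wait(T1) -> count=0 queue=[T4,T1] holders={T2}
Step 18: signal(T2) -> count=0 queue=[T1] holders={T4}
Final holders: T4

Answer: T4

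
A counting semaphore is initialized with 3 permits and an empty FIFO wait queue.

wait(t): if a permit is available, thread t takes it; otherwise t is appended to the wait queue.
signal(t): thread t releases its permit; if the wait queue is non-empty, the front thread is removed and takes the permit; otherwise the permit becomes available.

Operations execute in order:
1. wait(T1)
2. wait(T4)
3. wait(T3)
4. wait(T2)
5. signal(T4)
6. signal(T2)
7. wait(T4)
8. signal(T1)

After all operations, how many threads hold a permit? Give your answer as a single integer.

Answer: 2

Derivation:
Step 1: wait(T1) -> count=2 queue=[] holders={T1}
Step 2: wait(T4) -> count=1 queue=[] holders={T1,T4}
Step 3: wait(T3) -> count=0 queue=[] holders={T1,T3,T4}
Step 4: wait(T2) -> count=0 queue=[T2] holders={T1,T3,T4}
Step 5: signal(T4) -> count=0 queue=[] holders={T1,T2,T3}
Step 6: signal(T2) -> count=1 queue=[] holders={T1,T3}
Step 7: wait(T4) -> count=0 queue=[] holders={T1,T3,T4}
Step 8: signal(T1) -> count=1 queue=[] holders={T3,T4}
Final holders: {T3,T4} -> 2 thread(s)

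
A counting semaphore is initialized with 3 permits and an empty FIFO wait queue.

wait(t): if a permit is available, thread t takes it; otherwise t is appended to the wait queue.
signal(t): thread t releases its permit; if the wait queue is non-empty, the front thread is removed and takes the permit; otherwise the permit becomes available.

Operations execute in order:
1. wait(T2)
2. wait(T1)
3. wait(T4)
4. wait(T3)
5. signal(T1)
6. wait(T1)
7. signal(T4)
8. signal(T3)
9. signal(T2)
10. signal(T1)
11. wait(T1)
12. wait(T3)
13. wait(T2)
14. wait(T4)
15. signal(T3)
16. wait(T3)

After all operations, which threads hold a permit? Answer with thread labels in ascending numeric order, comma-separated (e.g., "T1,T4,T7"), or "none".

Step 1: wait(T2) -> count=2 queue=[] holders={T2}
Step 2: wait(T1) -> count=1 queue=[] holders={T1,T2}
Step 3: wait(T4) -> count=0 queue=[] holders={T1,T2,T4}
Step 4: wait(T3) -> count=0 queue=[T3] holders={T1,T2,T4}
Step 5: signal(T1) -> count=0 queue=[] holders={T2,T3,T4}
Step 6: wait(T1) -> count=0 queue=[T1] holders={T2,T3,T4}
Step 7: signal(T4) -> count=0 queue=[] holders={T1,T2,T3}
Step 8: signal(T3) -> count=1 queue=[] holders={T1,T2}
Step 9: signal(T2) -> count=2 queue=[] holders={T1}
Step 10: signal(T1) -> count=3 queue=[] holders={none}
Step 11: wait(T1) -> count=2 queue=[] holders={T1}
Step 12: wait(T3) -> count=1 queue=[] holders={T1,T3}
Step 13: wait(T2) -> count=0 queue=[] holders={T1,T2,T3}
Step 14: wait(T4) -> count=0 queue=[T4] holders={T1,T2,T3}
Step 15: signal(T3) -> count=0 queue=[] holders={T1,T2,T4}
Step 16: wait(T3) -> count=0 queue=[T3] holders={T1,T2,T4}
Final holders: T1,T2,T4

Answer: T1,T2,T4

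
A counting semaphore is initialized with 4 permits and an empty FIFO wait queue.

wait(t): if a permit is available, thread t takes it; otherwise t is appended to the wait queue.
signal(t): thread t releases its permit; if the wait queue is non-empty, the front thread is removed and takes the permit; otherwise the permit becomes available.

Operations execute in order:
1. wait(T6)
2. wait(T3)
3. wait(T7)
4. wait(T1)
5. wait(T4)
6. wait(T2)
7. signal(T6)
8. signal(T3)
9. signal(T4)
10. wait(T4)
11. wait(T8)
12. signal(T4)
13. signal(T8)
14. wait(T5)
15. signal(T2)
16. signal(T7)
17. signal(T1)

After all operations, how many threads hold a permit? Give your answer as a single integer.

Step 1: wait(T6) -> count=3 queue=[] holders={T6}
Step 2: wait(T3) -> count=2 queue=[] holders={T3,T6}
Step 3: wait(T7) -> count=1 queue=[] holders={T3,T6,T7}
Step 4: wait(T1) -> count=0 queue=[] holders={T1,T3,T6,T7}
Step 5: wait(T4) -> count=0 queue=[T4] holders={T1,T3,T6,T7}
Step 6: wait(T2) -> count=0 queue=[T4,T2] holders={T1,T3,T6,T7}
Step 7: signal(T6) -> count=0 queue=[T2] holders={T1,T3,T4,T7}
Step 8: signal(T3) -> count=0 queue=[] holders={T1,T2,T4,T7}
Step 9: signal(T4) -> count=1 queue=[] holders={T1,T2,T7}
Step 10: wait(T4) -> count=0 queue=[] holders={T1,T2,T4,T7}
Step 11: wait(T8) -> count=0 queue=[T8] holders={T1,T2,T4,T7}
Step 12: signal(T4) -> count=0 queue=[] holders={T1,T2,T7,T8}
Step 13: signal(T8) -> count=1 queue=[] holders={T1,T2,T7}
Step 14: wait(T5) -> count=0 queue=[] holders={T1,T2,T5,T7}
Step 15: signal(T2) -> count=1 queue=[] holders={T1,T5,T7}
Step 16: signal(T7) -> count=2 queue=[] holders={T1,T5}
Step 17: signal(T1) -> count=3 queue=[] holders={T5}
Final holders: {T5} -> 1 thread(s)

Answer: 1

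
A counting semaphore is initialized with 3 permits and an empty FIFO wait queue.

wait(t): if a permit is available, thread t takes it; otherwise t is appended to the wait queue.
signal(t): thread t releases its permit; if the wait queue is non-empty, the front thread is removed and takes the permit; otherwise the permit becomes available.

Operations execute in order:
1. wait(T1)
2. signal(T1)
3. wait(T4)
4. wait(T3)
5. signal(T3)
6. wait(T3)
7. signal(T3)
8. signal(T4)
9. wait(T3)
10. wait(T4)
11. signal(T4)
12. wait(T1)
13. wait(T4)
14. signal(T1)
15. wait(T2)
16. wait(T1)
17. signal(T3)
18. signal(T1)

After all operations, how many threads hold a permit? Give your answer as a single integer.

Answer: 2

Derivation:
Step 1: wait(T1) -> count=2 queue=[] holders={T1}
Step 2: signal(T1) -> count=3 queue=[] holders={none}
Step 3: wait(T4) -> count=2 queue=[] holders={T4}
Step 4: wait(T3) -> count=1 queue=[] holders={T3,T4}
Step 5: signal(T3) -> count=2 queue=[] holders={T4}
Step 6: wait(T3) -> count=1 queue=[] holders={T3,T4}
Step 7: signal(T3) -> count=2 queue=[] holders={T4}
Step 8: signal(T4) -> count=3 queue=[] holders={none}
Step 9: wait(T3) -> count=2 queue=[] holders={T3}
Step 10: wait(T4) -> count=1 queue=[] holders={T3,T4}
Step 11: signal(T4) -> count=2 queue=[] holders={T3}
Step 12: wait(T1) -> count=1 queue=[] holders={T1,T3}
Step 13: wait(T4) -> count=0 queue=[] holders={T1,T3,T4}
Step 14: signal(T1) -> count=1 queue=[] holders={T3,T4}
Step 15: wait(T2) -> count=0 queue=[] holders={T2,T3,T4}
Step 16: wait(T1) -> count=0 queue=[T1] holders={T2,T3,T4}
Step 17: signal(T3) -> count=0 queue=[] holders={T1,T2,T4}
Step 18: signal(T1) -> count=1 queue=[] holders={T2,T4}
Final holders: {T2,T4} -> 2 thread(s)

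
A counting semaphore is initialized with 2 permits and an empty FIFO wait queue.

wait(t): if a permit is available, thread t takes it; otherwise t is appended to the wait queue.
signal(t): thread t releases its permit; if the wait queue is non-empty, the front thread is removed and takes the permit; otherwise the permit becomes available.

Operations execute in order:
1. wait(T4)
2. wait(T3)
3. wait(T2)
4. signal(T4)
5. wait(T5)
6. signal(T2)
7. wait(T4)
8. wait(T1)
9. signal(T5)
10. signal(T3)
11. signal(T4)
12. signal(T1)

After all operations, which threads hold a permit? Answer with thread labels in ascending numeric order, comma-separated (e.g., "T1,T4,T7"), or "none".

Step 1: wait(T4) -> count=1 queue=[] holders={T4}
Step 2: wait(T3) -> count=0 queue=[] holders={T3,T4}
Step 3: wait(T2) -> count=0 queue=[T2] holders={T3,T4}
Step 4: signal(T4) -> count=0 queue=[] holders={T2,T3}
Step 5: wait(T5) -> count=0 queue=[T5] holders={T2,T3}
Step 6: signal(T2) -> count=0 queue=[] holders={T3,T5}
Step 7: wait(T4) -> count=0 queue=[T4] holders={T3,T5}
Step 8: wait(T1) -> count=0 queue=[T4,T1] holders={T3,T5}
Step 9: signal(T5) -> count=0 queue=[T1] holders={T3,T4}
Step 10: signal(T3) -> count=0 queue=[] holders={T1,T4}
Step 11: signal(T4) -> count=1 queue=[] holders={T1}
Step 12: signal(T1) -> count=2 queue=[] holders={none}
Final holders: none

Answer: none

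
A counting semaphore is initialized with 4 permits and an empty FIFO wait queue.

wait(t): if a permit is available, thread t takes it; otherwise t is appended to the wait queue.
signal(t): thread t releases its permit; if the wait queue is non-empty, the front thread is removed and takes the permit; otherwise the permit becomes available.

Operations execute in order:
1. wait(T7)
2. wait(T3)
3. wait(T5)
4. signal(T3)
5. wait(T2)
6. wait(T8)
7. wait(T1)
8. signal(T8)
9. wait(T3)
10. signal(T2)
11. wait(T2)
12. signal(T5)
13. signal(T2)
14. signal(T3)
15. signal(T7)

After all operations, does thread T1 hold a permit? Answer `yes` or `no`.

Answer: yes

Derivation:
Step 1: wait(T7) -> count=3 queue=[] holders={T7}
Step 2: wait(T3) -> count=2 queue=[] holders={T3,T7}
Step 3: wait(T5) -> count=1 queue=[] holders={T3,T5,T7}
Step 4: signal(T3) -> count=2 queue=[] holders={T5,T7}
Step 5: wait(T2) -> count=1 queue=[] holders={T2,T5,T7}
Step 6: wait(T8) -> count=0 queue=[] holders={T2,T5,T7,T8}
Step 7: wait(T1) -> count=0 queue=[T1] holders={T2,T5,T7,T8}
Step 8: signal(T8) -> count=0 queue=[] holders={T1,T2,T5,T7}
Step 9: wait(T3) -> count=0 queue=[T3] holders={T1,T2,T5,T7}
Step 10: signal(T2) -> count=0 queue=[] holders={T1,T3,T5,T7}
Step 11: wait(T2) -> count=0 queue=[T2] holders={T1,T3,T5,T7}
Step 12: signal(T5) -> count=0 queue=[] holders={T1,T2,T3,T7}
Step 13: signal(T2) -> count=1 queue=[] holders={T1,T3,T7}
Step 14: signal(T3) -> count=2 queue=[] holders={T1,T7}
Step 15: signal(T7) -> count=3 queue=[] holders={T1}
Final holders: {T1} -> T1 in holders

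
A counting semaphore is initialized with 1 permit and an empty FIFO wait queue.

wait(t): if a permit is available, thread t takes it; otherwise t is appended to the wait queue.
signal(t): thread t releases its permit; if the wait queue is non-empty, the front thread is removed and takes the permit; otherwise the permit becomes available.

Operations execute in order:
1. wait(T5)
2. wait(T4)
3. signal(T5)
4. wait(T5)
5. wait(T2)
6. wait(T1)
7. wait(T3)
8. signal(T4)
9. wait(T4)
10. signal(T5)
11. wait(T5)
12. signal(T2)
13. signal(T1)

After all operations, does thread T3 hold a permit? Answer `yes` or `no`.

Answer: yes

Derivation:
Step 1: wait(T5) -> count=0 queue=[] holders={T5}
Step 2: wait(T4) -> count=0 queue=[T4] holders={T5}
Step 3: signal(T5) -> count=0 queue=[] holders={T4}
Step 4: wait(T5) -> count=0 queue=[T5] holders={T4}
Step 5: wait(T2) -> count=0 queue=[T5,T2] holders={T4}
Step 6: wait(T1) -> count=0 queue=[T5,T2,T1] holders={T4}
Step 7: wait(T3) -> count=0 queue=[T5,T2,T1,T3] holders={T4}
Step 8: signal(T4) -> count=0 queue=[T2,T1,T3] holders={T5}
Step 9: wait(T4) -> count=0 queue=[T2,T1,T3,T4] holders={T5}
Step 10: signal(T5) -> count=0 queue=[T1,T3,T4] holders={T2}
Step 11: wait(T5) -> count=0 queue=[T1,T3,T4,T5] holders={T2}
Step 12: signal(T2) -> count=0 queue=[T3,T4,T5] holders={T1}
Step 13: signal(T1) -> count=0 queue=[T4,T5] holders={T3}
Final holders: {T3} -> T3 in holders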